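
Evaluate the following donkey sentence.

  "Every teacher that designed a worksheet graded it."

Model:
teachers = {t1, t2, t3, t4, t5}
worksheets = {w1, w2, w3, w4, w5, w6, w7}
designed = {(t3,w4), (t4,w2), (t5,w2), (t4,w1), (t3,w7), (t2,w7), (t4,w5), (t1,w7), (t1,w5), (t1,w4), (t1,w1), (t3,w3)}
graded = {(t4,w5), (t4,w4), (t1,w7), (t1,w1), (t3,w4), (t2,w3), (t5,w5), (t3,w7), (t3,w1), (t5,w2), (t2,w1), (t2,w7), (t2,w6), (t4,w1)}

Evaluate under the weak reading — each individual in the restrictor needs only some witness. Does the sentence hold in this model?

True

"it" takes "a worksheet" as antecedent — a donkey pronoun bound across the clause boundary.
Weak reading: every teacher t with some designed-worksheet has at least one designed-worksheet w such that graded(t,w).
Per teacher: t1:✓  t2:✓  t3:✓  t4:✓  t5:✓
Every teacher in the restrictor has a witness.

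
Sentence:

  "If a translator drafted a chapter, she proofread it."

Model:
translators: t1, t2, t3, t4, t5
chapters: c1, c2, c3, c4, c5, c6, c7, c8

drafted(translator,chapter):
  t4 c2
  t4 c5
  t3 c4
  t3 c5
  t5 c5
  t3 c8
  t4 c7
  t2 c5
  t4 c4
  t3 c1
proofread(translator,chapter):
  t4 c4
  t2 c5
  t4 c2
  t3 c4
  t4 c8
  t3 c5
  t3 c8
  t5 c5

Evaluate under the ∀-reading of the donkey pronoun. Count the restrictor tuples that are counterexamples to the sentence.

"it" takes "a chapter" as antecedent — a donkey pronoun bound across the clause boundary.
Strong reading: for every (t,c) with drafted(t,c), proofread(t,c).
Restrictor pairs: (t2,c5) ✓  (t3,c1) ✗  (t3,c4) ✓  (t3,c5) ✓  (t3,c8) ✓  (t4,c2) ✓  (t4,c4) ✓  (t4,c5) ✗  (t4,c7) ✗  (t5,c5) ✓
Counterexamples (restrictor pairs failing the scope): 3.

3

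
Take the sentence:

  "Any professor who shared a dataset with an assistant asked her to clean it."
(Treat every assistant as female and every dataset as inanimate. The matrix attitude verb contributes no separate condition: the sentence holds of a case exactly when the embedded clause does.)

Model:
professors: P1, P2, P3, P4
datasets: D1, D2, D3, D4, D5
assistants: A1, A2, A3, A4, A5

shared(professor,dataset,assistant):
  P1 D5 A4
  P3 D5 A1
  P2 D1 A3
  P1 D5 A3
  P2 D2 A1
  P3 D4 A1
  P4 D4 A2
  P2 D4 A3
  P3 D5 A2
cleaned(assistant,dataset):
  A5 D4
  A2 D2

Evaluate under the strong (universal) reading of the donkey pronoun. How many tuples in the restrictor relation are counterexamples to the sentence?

9

"her" takes "an assistant" as antecedent and "it" takes "a dataset"; both are donkey pronouns co-varying with the restrictor.
Strong reading: for every (p,d,a) with shared(p,d,a), cleaned(a,d).
Restrictor triples: (P1,D5,A3)→cleaned(A3,D5) ✗  (P1,D5,A4)→cleaned(A4,D5) ✗  (P2,D1,A3)→cleaned(A3,D1) ✗  (P2,D2,A1)→cleaned(A1,D2) ✗  (P2,D4,A3)→cleaned(A3,D4) ✗  (P3,D4,A1)→cleaned(A1,D4) ✗  (P3,D5,A1)→cleaned(A1,D5) ✗  (P3,D5,A2)→cleaned(A2,D5) ✗  (P4,D4,A2)→cleaned(A2,D4) ✗
Counterexamples (restrictor triples failing the scope): 9.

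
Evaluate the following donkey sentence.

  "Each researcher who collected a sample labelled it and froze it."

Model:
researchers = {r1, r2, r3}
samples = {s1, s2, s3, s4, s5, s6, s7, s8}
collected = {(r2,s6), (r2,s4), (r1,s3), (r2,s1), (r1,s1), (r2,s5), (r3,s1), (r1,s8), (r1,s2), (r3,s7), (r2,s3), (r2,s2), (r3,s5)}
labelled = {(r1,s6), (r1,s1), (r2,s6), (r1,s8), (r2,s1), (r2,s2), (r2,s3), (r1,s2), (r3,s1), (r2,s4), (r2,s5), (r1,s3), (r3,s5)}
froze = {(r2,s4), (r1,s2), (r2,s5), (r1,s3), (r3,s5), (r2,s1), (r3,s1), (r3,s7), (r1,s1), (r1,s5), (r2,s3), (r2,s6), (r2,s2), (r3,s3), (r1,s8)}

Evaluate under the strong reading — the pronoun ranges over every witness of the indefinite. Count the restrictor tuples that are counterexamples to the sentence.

"it" takes "a sample" as antecedent — a donkey pronoun bound across the clause boundary.
Strong reading: for every (r,s) with collected(r,s), labelled(r,s) ∧ froze(r,s).
Restrictor pairs: (r1,s1) ✓  (r1,s2) ✓  (r1,s3) ✓  (r1,s8) ✓  (r2,s1) ✓  (r2,s2) ✓  (r2,s3) ✓  (r2,s4) ✓  (r2,s5) ✓  (r2,s6) ✓  (r3,s1) ✓  (r3,s5) ✓  (r3,s7) ✗
Counterexamples (restrictor pairs failing the scope): 1.

1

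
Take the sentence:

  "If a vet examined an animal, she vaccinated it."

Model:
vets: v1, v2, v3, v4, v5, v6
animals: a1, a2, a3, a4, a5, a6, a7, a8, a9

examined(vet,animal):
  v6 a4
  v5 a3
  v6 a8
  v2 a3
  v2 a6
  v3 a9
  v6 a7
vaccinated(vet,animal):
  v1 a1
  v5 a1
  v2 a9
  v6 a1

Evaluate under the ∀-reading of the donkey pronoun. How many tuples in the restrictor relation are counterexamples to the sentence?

7

"it" takes "an animal" as antecedent — a donkey pronoun bound across the clause boundary.
Strong reading: for every (v,a) with examined(v,a), vaccinated(v,a).
Restrictor pairs: (v2,a3) ✗  (v2,a6) ✗  (v3,a9) ✗  (v5,a3) ✗  (v6,a4) ✗  (v6,a7) ✗  (v6,a8) ✗
Counterexamples (restrictor pairs failing the scope): 7.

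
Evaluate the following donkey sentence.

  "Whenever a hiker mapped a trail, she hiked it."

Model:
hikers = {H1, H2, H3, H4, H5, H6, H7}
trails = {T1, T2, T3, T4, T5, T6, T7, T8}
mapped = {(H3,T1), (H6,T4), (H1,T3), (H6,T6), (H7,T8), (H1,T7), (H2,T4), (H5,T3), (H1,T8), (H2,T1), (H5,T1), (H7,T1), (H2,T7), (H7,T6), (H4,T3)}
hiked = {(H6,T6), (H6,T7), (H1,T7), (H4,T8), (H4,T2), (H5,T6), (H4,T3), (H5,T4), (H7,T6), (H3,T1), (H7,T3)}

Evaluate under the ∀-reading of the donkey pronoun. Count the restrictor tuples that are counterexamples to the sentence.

"it" takes "a trail" as antecedent — a donkey pronoun bound across the clause boundary.
Strong reading: for every (h,t) with mapped(h,t), hiked(h,t).
Restrictor pairs: (H1,T3) ✗  (H1,T7) ✓  (H1,T8) ✗  (H2,T1) ✗  (H2,T4) ✗  (H2,T7) ✗  (H3,T1) ✓  (H4,T3) ✓  (H5,T1) ✗  (H5,T3) ✗  (H6,T4) ✗  (H6,T6) ✓  (H7,T1) ✗  (H7,T6) ✓  (H7,T8) ✗
Counterexamples (restrictor pairs failing the scope): 10.

10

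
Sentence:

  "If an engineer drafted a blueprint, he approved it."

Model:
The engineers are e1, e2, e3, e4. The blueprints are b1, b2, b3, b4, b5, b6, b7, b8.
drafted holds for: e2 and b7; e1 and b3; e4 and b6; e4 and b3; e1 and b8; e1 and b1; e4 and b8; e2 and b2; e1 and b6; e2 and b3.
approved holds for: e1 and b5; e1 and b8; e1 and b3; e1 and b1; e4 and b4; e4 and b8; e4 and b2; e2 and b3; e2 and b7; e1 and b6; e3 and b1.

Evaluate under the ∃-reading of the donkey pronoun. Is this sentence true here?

True

"it" takes "a blueprint" as antecedent — a donkey pronoun bound across the clause boundary.
Weak reading: every engineer e with some drafted-blueprint has at least one drafted-blueprint b such that approved(e,b).
Per engineer: e1:✓  e2:✓  e4:✓
Every engineer in the restrictor has a witness.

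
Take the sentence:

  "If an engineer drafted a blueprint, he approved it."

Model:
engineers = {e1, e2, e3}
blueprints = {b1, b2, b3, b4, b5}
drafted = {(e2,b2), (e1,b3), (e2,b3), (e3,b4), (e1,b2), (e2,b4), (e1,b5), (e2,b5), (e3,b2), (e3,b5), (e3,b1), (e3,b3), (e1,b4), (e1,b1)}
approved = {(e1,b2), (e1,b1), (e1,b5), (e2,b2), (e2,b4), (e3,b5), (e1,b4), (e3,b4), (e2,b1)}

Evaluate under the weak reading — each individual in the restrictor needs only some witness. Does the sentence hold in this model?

"it" takes "a blueprint" as antecedent — a donkey pronoun bound across the clause boundary.
Weak reading: every engineer e with some drafted-blueprint has at least one drafted-blueprint b such that approved(e,b).
Per engineer: e1:✓  e2:✓  e3:✓
Every engineer in the restrictor has a witness.

True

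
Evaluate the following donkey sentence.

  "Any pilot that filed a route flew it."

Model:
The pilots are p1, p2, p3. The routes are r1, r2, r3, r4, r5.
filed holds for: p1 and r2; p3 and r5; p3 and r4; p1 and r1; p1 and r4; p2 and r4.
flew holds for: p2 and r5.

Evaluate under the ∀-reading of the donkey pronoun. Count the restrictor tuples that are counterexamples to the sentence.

"it" takes "a route" as antecedent — a donkey pronoun bound across the clause boundary.
Strong reading: for every (p,r) with filed(p,r), flew(p,r).
Restrictor pairs: (p1,r1) ✗  (p1,r2) ✗  (p1,r4) ✗  (p2,r4) ✗  (p3,r4) ✗  (p3,r5) ✗
Counterexamples (restrictor pairs failing the scope): 6.

6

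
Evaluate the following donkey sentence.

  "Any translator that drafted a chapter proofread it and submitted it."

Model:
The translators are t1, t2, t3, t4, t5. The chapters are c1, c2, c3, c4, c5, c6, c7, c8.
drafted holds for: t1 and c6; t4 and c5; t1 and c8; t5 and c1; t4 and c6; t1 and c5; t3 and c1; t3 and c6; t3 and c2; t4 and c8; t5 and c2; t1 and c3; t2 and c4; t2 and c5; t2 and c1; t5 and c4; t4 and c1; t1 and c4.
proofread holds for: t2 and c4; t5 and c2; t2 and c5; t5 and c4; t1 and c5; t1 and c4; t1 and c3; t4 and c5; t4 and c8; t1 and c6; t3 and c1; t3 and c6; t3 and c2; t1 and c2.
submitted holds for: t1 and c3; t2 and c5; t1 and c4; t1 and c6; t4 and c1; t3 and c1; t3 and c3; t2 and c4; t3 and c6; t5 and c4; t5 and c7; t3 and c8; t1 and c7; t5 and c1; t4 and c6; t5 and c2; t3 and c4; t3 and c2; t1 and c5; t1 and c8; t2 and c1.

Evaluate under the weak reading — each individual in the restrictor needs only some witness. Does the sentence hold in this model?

"it" takes "a chapter" as antecedent — a donkey pronoun bound across the clause boundary.
Weak reading: every translator t with some drafted-chapter has at least one drafted-chapter c such that proofread(t,c) ∧ submitted(t,c).
Per translator: t1:✓  t2:✓  t3:✓  t4:✗  t5:✓
t4 has no witness among its drafted-chapters.

False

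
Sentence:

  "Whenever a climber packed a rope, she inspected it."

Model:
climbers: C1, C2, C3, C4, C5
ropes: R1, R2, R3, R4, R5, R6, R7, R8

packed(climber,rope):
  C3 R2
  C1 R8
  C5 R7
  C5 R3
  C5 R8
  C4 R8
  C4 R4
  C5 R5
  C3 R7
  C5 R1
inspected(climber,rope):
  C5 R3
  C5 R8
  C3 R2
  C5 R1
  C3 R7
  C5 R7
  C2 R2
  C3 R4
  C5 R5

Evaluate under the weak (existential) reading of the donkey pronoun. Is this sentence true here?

False

"it" takes "a rope" as antecedent — a donkey pronoun bound across the clause boundary.
Weak reading: every climber c with some packed-rope has at least one packed-rope r such that inspected(c,r).
Per climber: C1:✗  C3:✓  C4:✗  C5:✓
C1 has no witness among its packed-ropes.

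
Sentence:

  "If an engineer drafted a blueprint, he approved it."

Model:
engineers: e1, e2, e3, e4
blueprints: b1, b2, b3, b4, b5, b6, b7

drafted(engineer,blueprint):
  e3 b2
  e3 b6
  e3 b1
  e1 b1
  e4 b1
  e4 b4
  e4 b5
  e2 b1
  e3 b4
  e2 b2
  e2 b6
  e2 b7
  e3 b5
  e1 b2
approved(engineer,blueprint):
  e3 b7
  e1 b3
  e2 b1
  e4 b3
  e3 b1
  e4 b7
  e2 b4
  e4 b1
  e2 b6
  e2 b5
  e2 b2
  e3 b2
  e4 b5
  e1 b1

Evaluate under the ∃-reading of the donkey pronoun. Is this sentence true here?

"it" takes "a blueprint" as antecedent — a donkey pronoun bound across the clause boundary.
Weak reading: every engineer e with some drafted-blueprint has at least one drafted-blueprint b such that approved(e,b).
Per engineer: e1:✓  e2:✓  e3:✓  e4:✓
Every engineer in the restrictor has a witness.

True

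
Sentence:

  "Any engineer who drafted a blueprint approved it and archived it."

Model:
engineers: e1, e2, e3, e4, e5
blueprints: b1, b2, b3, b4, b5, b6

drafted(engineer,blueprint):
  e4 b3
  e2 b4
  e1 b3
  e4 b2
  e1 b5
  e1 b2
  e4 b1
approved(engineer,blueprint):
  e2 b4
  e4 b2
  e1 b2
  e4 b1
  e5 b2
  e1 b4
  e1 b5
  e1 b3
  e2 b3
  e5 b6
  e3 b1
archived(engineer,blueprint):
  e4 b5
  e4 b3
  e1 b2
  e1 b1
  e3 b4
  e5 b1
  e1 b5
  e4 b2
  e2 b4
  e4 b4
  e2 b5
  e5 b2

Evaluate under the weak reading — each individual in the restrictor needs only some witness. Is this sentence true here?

True

"it" takes "a blueprint" as antecedent — a donkey pronoun bound across the clause boundary.
Weak reading: every engineer e with some drafted-blueprint has at least one drafted-blueprint b such that approved(e,b) ∧ archived(e,b).
Per engineer: e1:✓  e2:✓  e4:✓
Every engineer in the restrictor has a witness.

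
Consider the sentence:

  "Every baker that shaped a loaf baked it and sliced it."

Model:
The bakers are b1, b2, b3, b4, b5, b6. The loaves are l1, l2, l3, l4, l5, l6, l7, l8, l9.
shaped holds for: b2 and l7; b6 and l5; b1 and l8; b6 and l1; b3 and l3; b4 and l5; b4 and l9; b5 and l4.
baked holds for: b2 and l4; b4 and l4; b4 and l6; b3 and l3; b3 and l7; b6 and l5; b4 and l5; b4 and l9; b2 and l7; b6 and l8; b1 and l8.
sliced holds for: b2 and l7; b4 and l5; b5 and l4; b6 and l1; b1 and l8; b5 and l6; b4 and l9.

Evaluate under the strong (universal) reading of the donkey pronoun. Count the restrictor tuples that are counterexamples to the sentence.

"it" takes "a loaf" as antecedent — a donkey pronoun bound across the clause boundary.
Strong reading: for every (b,l) with shaped(b,l), baked(b,l) ∧ sliced(b,l).
Restrictor pairs: (b1,l8) ✓  (b2,l7) ✓  (b3,l3) ✗  (b4,l5) ✓  (b4,l9) ✓  (b5,l4) ✗  (b6,l1) ✗  (b6,l5) ✗
Counterexamples (restrictor pairs failing the scope): 4.

4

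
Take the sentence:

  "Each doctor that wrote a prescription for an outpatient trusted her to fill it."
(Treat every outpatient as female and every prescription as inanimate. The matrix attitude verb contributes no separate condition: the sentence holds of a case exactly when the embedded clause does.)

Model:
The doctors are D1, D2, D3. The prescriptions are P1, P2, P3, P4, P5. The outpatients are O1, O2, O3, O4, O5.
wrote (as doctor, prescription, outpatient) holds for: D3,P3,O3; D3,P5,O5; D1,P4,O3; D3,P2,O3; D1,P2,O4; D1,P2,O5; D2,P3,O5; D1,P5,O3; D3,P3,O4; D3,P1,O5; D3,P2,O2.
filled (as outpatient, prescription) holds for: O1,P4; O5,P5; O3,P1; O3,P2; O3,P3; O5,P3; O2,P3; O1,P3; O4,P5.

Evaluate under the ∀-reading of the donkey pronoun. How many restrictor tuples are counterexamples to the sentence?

7

"her" takes "an outpatient" as antecedent and "it" takes "a prescription"; both are donkey pronouns co-varying with the restrictor.
Strong reading: for every (d,p,o) with wrote(d,p,o), filled(o,p).
Restrictor triples: (D1,P2,O4)→filled(O4,P2) ✗  (D1,P2,O5)→filled(O5,P2) ✗  (D1,P4,O3)→filled(O3,P4) ✗  (D1,P5,O3)→filled(O3,P5) ✗  (D2,P3,O5)→filled(O5,P3) ✓  (D3,P1,O5)→filled(O5,P1) ✗  (D3,P2,O2)→filled(O2,P2) ✗  (D3,P2,O3)→filled(O3,P2) ✓  (D3,P3,O3)→filled(O3,P3) ✓  (D3,P3,O4)→filled(O4,P3) ✗  (D3,P5,O5)→filled(O5,P5) ✓
Counterexamples (restrictor triples failing the scope): 7.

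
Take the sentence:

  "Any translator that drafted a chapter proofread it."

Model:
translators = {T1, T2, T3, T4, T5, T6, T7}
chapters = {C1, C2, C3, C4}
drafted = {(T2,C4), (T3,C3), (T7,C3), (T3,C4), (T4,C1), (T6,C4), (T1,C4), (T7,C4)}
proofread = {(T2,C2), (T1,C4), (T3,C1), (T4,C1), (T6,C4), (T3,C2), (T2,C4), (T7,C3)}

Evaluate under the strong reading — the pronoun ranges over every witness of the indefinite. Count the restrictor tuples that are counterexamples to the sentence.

3

"it" takes "a chapter" as antecedent — a donkey pronoun bound across the clause boundary.
Strong reading: for every (t,c) with drafted(t,c), proofread(t,c).
Restrictor pairs: (T1,C4) ✓  (T2,C4) ✓  (T3,C3) ✗  (T3,C4) ✗  (T4,C1) ✓  (T6,C4) ✓  (T7,C3) ✓  (T7,C4) ✗
Counterexamples (restrictor pairs failing the scope): 3.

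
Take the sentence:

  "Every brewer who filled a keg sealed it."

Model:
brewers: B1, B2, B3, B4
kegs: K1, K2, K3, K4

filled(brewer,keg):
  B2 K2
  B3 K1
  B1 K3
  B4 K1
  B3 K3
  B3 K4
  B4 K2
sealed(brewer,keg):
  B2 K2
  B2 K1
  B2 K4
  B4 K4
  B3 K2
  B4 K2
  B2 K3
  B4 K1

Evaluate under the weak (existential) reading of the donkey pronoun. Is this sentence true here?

False

"it" takes "a keg" as antecedent — a donkey pronoun bound across the clause boundary.
Weak reading: every brewer b with some filled-keg has at least one filled-keg k such that sealed(b,k).
Per brewer: B1:✗  B2:✓  B3:✗  B4:✓
B1 has no witness among its filled-kegs.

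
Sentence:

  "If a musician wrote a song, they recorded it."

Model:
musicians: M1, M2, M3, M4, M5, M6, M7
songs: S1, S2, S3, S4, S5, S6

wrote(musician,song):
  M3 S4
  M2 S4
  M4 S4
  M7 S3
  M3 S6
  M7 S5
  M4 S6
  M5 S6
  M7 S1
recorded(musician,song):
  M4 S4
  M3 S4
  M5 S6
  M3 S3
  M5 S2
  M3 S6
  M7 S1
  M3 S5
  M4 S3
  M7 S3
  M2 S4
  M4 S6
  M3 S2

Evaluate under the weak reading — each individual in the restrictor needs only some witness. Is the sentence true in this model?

True

"it" takes "a song" as antecedent — a donkey pronoun bound across the clause boundary.
Weak reading: every musician m with some wrote-song has at least one wrote-song s such that recorded(m,s).
Per musician: M2:✓  M3:✓  M4:✓  M5:✓  M7:✓
Every musician in the restrictor has a witness.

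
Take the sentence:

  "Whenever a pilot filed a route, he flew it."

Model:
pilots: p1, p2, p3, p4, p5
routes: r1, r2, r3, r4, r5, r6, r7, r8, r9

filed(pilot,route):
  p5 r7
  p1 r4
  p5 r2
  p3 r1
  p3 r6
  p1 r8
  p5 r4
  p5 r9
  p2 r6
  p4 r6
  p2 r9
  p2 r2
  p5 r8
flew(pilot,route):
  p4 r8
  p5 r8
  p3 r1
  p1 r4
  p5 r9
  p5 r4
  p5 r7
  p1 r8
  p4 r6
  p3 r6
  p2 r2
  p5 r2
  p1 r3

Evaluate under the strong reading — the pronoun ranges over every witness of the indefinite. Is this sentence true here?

"it" takes "a route" as antecedent — a donkey pronoun bound across the clause boundary.
Strong reading: for every (p,r) with filed(p,r), flew(p,r).
Restrictor pairs: (p1,r4) ✓  (p1,r8) ✓  (p2,r2) ✓  (p2,r6) ✗  (p2,r9) ✗  (p3,r1) ✓  (p3,r6) ✓  (p4,r6) ✓  (p5,r2) ✓  (p5,r4) ✓  (p5,r7) ✓  (p5,r8) ✓  (p5,r9) ✓
Counterexample: (p2,r6) is in filed but fails the scope.

False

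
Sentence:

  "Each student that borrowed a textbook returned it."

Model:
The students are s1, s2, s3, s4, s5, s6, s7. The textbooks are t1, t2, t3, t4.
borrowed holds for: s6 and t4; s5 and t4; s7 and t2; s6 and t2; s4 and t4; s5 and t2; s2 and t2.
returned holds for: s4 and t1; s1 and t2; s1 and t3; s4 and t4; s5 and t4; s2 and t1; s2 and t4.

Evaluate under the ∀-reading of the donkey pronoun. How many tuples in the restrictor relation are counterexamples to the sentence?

"it" takes "a textbook" as antecedent — a donkey pronoun bound across the clause boundary.
Strong reading: for every (s,t) with borrowed(s,t), returned(s,t).
Restrictor pairs: (s2,t2) ✗  (s4,t4) ✓  (s5,t2) ✗  (s5,t4) ✓  (s6,t2) ✗  (s6,t4) ✗  (s7,t2) ✗
Counterexamples (restrictor pairs failing the scope): 5.

5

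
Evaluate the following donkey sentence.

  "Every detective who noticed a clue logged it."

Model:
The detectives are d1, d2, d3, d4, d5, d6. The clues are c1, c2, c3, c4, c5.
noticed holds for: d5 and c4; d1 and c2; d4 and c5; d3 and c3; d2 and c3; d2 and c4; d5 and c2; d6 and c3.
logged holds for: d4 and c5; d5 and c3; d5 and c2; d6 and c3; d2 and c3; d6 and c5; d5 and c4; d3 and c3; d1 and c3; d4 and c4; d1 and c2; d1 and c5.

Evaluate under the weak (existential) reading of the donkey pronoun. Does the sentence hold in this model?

True

"it" takes "a clue" as antecedent — a donkey pronoun bound across the clause boundary.
Weak reading: every detective d with some noticed-clue has at least one noticed-clue c such that logged(d,c).
Per detective: d1:✓  d2:✓  d3:✓  d4:✓  d5:✓  d6:✓
Every detective in the restrictor has a witness.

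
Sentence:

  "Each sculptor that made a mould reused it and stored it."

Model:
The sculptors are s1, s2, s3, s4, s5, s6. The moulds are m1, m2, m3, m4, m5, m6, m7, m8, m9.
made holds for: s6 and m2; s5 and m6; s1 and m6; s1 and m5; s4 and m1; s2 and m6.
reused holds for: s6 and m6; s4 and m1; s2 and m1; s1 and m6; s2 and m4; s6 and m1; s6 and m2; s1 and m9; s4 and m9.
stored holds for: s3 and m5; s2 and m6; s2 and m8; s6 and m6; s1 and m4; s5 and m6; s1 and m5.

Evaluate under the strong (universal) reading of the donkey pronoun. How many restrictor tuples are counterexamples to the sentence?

6

"it" takes "a mould" as antecedent — a donkey pronoun bound across the clause boundary.
Strong reading: for every (s,m) with made(s,m), reused(s,m) ∧ stored(s,m).
Restrictor pairs: (s1,m5) ✗  (s1,m6) ✗  (s2,m6) ✗  (s4,m1) ✗  (s5,m6) ✗  (s6,m2) ✗
Counterexamples (restrictor pairs failing the scope): 6.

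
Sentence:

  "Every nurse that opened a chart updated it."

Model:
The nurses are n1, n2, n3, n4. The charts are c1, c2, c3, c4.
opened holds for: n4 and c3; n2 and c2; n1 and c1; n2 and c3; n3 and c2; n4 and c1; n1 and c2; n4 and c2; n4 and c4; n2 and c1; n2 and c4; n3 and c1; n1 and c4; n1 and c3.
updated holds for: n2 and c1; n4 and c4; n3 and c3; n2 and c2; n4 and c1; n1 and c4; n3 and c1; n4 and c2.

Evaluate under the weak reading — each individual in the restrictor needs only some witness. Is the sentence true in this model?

"it" takes "a chart" as antecedent — a donkey pronoun bound across the clause boundary.
Weak reading: every nurse n with some opened-chart has at least one opened-chart c such that updated(n,c).
Per nurse: n1:✓  n2:✓  n3:✓  n4:✓
Every nurse in the restrictor has a witness.

True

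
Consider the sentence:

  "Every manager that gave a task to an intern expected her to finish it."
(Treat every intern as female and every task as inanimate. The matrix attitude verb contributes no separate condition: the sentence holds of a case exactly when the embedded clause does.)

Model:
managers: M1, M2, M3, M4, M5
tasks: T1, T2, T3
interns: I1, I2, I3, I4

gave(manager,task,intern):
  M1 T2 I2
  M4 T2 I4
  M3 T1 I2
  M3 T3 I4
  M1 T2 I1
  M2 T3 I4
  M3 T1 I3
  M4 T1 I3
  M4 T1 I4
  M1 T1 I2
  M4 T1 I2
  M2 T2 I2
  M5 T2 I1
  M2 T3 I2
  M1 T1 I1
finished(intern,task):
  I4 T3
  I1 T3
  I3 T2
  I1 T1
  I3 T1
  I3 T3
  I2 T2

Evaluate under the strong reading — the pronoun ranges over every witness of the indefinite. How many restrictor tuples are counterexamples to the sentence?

8

"her" takes "an intern" as antecedent and "it" takes "a task"; both are donkey pronouns co-varying with the restrictor.
Strong reading: for every (m,t,i) with gave(m,t,i), finished(i,t).
Restrictor triples: (M1,T1,I1)→finished(I1,T1) ✓  (M1,T1,I2)→finished(I2,T1) ✗  (M1,T2,I1)→finished(I1,T2) ✗  (M1,T2,I2)→finished(I2,T2) ✓  (M2,T2,I2)→finished(I2,T2) ✓  (M2,T3,I2)→finished(I2,T3) ✗  (M2,T3,I4)→finished(I4,T3) ✓  (M3,T1,I2)→finished(I2,T1) ✗  (M3,T1,I3)→finished(I3,T1) ✓  (M3,T3,I4)→finished(I4,T3) ✓  (M4,T1,I2)→finished(I2,T1) ✗  (M4,T1,I3)→finished(I3,T1) ✓  (M4,T1,I4)→finished(I4,T1) ✗  (M4,T2,I4)→finished(I4,T2) ✗  (M5,T2,I1)→finished(I1,T2) ✗
Counterexamples (restrictor triples failing the scope): 8.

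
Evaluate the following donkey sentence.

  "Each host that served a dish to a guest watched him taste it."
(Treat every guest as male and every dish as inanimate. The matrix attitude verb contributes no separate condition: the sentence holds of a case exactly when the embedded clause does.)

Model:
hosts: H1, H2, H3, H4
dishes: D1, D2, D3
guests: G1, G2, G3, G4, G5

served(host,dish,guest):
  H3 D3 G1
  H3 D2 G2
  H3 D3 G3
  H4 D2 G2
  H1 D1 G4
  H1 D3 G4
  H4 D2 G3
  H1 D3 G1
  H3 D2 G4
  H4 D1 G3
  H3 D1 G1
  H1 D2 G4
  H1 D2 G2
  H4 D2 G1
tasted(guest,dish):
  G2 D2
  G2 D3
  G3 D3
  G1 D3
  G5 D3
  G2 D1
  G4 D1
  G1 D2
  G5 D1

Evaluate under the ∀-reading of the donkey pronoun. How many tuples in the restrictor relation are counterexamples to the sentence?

"him" takes "a guest" as antecedent and "it" takes "a dish"; both are donkey pronouns co-varying with the restrictor.
Strong reading: for every (h,d,g) with served(h,d,g), tasted(g,d).
Restrictor triples: (H1,D1,G4)→tasted(G4,D1) ✓  (H1,D2,G2)→tasted(G2,D2) ✓  (H1,D2,G4)→tasted(G4,D2) ✗  (H1,D3,G1)→tasted(G1,D3) ✓  (H1,D3,G4)→tasted(G4,D3) ✗  (H3,D1,G1)→tasted(G1,D1) ✗  (H3,D2,G2)→tasted(G2,D2) ✓  (H3,D2,G4)→tasted(G4,D2) ✗  (H3,D3,G1)→tasted(G1,D3) ✓  (H3,D3,G3)→tasted(G3,D3) ✓  (H4,D1,G3)→tasted(G3,D1) ✗  (H4,D2,G1)→tasted(G1,D2) ✓  (H4,D2,G2)→tasted(G2,D2) ✓  (H4,D2,G3)→tasted(G3,D2) ✗
Counterexamples (restrictor triples failing the scope): 6.

6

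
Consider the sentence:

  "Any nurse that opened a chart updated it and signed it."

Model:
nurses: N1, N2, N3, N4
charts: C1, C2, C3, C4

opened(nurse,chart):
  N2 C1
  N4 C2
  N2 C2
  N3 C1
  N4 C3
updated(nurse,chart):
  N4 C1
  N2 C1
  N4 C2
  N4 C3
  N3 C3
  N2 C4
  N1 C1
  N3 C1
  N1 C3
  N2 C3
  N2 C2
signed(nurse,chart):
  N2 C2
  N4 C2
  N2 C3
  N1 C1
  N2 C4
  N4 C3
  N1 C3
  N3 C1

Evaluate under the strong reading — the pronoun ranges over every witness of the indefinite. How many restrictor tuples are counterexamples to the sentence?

"it" takes "a chart" as antecedent — a donkey pronoun bound across the clause boundary.
Strong reading: for every (n,c) with opened(n,c), updated(n,c) ∧ signed(n,c).
Restrictor pairs: (N2,C1) ✗  (N2,C2) ✓  (N3,C1) ✓  (N4,C2) ✓  (N4,C3) ✓
Counterexamples (restrictor pairs failing the scope): 1.

1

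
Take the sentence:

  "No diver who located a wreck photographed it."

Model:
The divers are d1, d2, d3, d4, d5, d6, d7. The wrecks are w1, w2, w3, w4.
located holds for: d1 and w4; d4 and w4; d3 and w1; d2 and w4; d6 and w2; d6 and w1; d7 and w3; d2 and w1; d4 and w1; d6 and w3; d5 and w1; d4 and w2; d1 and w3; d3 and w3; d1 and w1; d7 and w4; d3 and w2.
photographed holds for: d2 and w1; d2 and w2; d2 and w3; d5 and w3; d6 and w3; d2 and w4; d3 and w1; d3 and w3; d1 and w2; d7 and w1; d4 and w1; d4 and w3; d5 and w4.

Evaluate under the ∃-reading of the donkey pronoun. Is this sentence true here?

"it" takes "a wreck" as antecedent — a donkey pronoun bound across the clause boundary.
Truth condition: for no (d,w) with located(d,w) does photographed(d,w) hold.
Restrictor pairs — does the scope hold? (d1,w1):fails  (d1,w3):fails  (d1,w4):fails  (d2,w1):holds  (d2,w4):holds  (d3,w1):holds  (d3,w2):fails  (d3,w3):holds  (d4,w1):holds  (d4,w2):fails  (d4,w4):fails  (d5,w1):fails  (d6,w1):fails  (d6,w2):fails  (d6,w3):holds  (d7,w3):fails  (d7,w4):fails
Scope holds for 6 pair(s), so the sentence is false.

False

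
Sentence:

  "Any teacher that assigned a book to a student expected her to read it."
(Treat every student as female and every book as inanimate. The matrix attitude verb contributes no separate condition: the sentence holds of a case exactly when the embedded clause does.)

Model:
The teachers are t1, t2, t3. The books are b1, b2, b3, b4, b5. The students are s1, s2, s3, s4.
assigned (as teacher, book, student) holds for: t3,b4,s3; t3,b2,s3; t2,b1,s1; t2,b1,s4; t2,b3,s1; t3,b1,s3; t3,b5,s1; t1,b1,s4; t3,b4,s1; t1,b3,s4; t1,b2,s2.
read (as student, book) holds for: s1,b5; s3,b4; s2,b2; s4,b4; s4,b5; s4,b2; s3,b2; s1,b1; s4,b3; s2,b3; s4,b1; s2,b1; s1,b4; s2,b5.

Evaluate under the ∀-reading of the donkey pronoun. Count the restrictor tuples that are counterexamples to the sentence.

2

"her" takes "a student" as antecedent and "it" takes "a book"; both are donkey pronouns co-varying with the restrictor.
Strong reading: for every (t,b,s) with assigned(t,b,s), read(s,b).
Restrictor triples: (t1,b1,s4)→read(s4,b1) ✓  (t1,b2,s2)→read(s2,b2) ✓  (t1,b3,s4)→read(s4,b3) ✓  (t2,b1,s1)→read(s1,b1) ✓  (t2,b1,s4)→read(s4,b1) ✓  (t2,b3,s1)→read(s1,b3) ✗  (t3,b1,s3)→read(s3,b1) ✗  (t3,b2,s3)→read(s3,b2) ✓  (t3,b4,s1)→read(s1,b4) ✓  (t3,b4,s3)→read(s3,b4) ✓  (t3,b5,s1)→read(s1,b5) ✓
Counterexamples (restrictor triples failing the scope): 2.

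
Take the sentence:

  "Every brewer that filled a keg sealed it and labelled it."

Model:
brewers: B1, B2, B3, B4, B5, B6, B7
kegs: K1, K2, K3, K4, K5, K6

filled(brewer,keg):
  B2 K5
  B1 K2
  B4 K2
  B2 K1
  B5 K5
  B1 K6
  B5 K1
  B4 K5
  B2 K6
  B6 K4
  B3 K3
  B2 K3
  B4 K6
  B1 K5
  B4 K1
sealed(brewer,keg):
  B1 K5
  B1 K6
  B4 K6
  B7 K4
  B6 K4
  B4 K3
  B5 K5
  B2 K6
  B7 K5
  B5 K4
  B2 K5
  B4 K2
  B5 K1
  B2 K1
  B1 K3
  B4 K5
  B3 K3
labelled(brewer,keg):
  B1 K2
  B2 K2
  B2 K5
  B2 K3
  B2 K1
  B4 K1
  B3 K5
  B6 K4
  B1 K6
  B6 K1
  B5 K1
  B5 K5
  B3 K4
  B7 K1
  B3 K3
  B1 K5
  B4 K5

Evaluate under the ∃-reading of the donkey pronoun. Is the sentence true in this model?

True

"it" takes "a keg" as antecedent — a donkey pronoun bound across the clause boundary.
Weak reading: every brewer b with some filled-keg has at least one filled-keg k such that sealed(b,k) ∧ labelled(b,k).
Per brewer: B1:✓  B2:✓  B3:✓  B4:✓  B5:✓  B6:✓
Every brewer in the restrictor has a witness.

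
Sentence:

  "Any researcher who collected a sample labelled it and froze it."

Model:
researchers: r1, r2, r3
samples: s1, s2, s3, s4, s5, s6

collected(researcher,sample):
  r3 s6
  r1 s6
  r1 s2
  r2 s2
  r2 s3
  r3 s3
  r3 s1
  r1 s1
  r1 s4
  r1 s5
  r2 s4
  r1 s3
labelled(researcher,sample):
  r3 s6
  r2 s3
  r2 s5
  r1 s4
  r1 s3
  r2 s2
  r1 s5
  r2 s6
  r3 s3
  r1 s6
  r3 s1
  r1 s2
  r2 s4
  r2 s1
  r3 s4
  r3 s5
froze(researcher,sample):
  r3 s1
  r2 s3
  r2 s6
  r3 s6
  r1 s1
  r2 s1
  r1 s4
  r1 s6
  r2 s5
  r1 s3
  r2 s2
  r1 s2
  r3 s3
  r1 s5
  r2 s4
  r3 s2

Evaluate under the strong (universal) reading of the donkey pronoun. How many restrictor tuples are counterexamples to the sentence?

"it" takes "a sample" as antecedent — a donkey pronoun bound across the clause boundary.
Strong reading: for every (r,s) with collected(r,s), labelled(r,s) ∧ froze(r,s).
Restrictor pairs: (r1,s1) ✗  (r1,s2) ✓  (r1,s3) ✓  (r1,s4) ✓  (r1,s5) ✓  (r1,s6) ✓  (r2,s2) ✓  (r2,s3) ✓  (r2,s4) ✓  (r3,s1) ✓  (r3,s3) ✓  (r3,s6) ✓
Counterexamples (restrictor pairs failing the scope): 1.

1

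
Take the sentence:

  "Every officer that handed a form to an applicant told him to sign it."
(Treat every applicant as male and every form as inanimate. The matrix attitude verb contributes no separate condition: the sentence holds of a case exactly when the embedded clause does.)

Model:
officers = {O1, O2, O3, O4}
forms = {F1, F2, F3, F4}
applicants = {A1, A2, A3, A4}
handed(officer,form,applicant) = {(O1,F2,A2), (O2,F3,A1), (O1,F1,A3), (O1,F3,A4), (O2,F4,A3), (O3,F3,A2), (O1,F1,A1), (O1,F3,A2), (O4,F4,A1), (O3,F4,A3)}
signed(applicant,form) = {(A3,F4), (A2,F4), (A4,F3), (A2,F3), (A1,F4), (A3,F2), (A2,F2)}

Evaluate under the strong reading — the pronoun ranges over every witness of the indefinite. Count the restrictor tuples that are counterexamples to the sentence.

3

"him" takes "an applicant" as antecedent and "it" takes "a form"; both are donkey pronouns co-varying with the restrictor.
Strong reading: for every (o,f,a) with handed(o,f,a), signed(a,f).
Restrictor triples: (O1,F1,A1)→signed(A1,F1) ✗  (O1,F1,A3)→signed(A3,F1) ✗  (O1,F2,A2)→signed(A2,F2) ✓  (O1,F3,A2)→signed(A2,F3) ✓  (O1,F3,A4)→signed(A4,F3) ✓  (O2,F3,A1)→signed(A1,F3) ✗  (O2,F4,A3)→signed(A3,F4) ✓  (O3,F3,A2)→signed(A2,F3) ✓  (O3,F4,A3)→signed(A3,F4) ✓  (O4,F4,A1)→signed(A1,F4) ✓
Counterexamples (restrictor triples failing the scope): 3.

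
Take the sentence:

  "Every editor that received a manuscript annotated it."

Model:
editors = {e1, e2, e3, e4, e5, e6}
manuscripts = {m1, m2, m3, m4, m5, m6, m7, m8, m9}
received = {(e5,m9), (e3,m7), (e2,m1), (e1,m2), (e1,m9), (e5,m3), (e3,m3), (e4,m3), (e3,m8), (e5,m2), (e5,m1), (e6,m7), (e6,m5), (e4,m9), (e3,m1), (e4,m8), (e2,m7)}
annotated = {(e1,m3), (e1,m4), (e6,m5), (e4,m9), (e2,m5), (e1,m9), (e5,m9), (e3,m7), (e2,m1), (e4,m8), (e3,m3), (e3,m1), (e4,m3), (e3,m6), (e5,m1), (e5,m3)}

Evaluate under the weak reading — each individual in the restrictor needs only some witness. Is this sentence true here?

"it" takes "a manuscript" as antecedent — a donkey pronoun bound across the clause boundary.
Weak reading: every editor e with some received-manuscript has at least one received-manuscript m such that annotated(e,m).
Per editor: e1:✓  e2:✓  e3:✓  e4:✓  e5:✓  e6:✓
Every editor in the restrictor has a witness.

True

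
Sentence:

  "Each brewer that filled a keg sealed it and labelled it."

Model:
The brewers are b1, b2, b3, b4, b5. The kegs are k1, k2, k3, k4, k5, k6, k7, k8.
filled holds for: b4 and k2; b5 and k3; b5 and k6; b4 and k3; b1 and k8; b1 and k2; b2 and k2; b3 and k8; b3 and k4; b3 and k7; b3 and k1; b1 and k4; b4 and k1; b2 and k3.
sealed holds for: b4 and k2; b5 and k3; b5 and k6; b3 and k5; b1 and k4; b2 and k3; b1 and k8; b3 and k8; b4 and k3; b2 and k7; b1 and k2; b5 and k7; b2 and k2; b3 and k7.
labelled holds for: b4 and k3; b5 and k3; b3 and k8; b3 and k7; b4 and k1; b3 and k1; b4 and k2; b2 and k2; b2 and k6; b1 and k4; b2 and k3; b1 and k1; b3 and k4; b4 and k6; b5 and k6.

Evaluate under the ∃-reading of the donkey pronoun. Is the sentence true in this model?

"it" takes "a keg" as antecedent — a donkey pronoun bound across the clause boundary.
Weak reading: every brewer b with some filled-keg has at least one filled-keg k such that sealed(b,k) ∧ labelled(b,k).
Per brewer: b1:✓  b2:✓  b3:✓  b4:✓  b5:✓
Every brewer in the restrictor has a witness.

True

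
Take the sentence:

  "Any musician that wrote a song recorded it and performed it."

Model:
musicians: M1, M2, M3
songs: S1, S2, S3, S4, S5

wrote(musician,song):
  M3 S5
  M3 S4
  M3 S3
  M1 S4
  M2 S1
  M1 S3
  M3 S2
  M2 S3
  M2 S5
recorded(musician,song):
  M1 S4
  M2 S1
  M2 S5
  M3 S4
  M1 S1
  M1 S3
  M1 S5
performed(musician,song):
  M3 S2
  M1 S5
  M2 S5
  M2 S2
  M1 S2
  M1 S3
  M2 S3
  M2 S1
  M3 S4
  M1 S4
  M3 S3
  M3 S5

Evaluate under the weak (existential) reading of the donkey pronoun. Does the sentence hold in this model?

"it" takes "a song" as antecedent — a donkey pronoun bound across the clause boundary.
Weak reading: every musician m with some wrote-song has at least one wrote-song s such that recorded(m,s) ∧ performed(m,s).
Per musician: M1:✓  M2:✓  M3:✓
Every musician in the restrictor has a witness.

True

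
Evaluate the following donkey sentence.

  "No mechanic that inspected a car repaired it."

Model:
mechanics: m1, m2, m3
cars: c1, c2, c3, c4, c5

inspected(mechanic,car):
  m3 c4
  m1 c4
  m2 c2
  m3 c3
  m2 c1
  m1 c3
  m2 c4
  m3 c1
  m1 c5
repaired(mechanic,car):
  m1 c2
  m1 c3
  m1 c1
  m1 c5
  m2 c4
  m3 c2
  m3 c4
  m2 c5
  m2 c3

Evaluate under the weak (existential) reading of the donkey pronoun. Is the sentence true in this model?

False

"it" takes "a car" as antecedent — a donkey pronoun bound across the clause boundary.
Truth condition: for no (m,c) with inspected(m,c) does repaired(m,c) hold.
Restrictor pairs — does the scope hold? (m1,c3):holds  (m1,c4):fails  (m1,c5):holds  (m2,c1):fails  (m2,c2):fails  (m2,c4):holds  (m3,c1):fails  (m3,c3):fails  (m3,c4):holds
Scope holds for 4 pair(s), so the sentence is false.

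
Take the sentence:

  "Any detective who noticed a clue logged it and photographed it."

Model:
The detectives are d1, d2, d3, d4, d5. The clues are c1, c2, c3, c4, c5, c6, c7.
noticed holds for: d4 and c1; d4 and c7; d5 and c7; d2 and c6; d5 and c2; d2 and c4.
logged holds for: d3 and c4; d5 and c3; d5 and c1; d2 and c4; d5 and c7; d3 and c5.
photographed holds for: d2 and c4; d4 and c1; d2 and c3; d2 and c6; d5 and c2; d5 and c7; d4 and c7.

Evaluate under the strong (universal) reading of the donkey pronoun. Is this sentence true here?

"it" takes "a clue" as antecedent — a donkey pronoun bound across the clause boundary.
Strong reading: for every (d,c) with noticed(d,c), logged(d,c) ∧ photographed(d,c).
Restrictor pairs: (d2,c4) ✓  (d2,c6) ✗  (d4,c1) ✗  (d4,c7) ✗  (d5,c2) ✗  (d5,c7) ✓
Counterexample: (d2,c6) is in noticed but fails the scope.

False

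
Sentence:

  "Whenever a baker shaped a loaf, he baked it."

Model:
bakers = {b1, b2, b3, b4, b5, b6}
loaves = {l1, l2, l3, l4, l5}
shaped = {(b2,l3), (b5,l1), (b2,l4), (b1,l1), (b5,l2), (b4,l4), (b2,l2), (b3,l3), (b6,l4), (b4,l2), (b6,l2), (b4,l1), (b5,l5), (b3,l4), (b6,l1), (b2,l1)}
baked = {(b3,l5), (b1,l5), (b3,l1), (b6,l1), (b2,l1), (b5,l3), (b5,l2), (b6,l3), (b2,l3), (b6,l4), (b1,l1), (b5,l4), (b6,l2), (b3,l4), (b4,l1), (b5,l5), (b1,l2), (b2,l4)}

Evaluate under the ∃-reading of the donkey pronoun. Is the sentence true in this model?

True

"it" takes "a loaf" as antecedent — a donkey pronoun bound across the clause boundary.
Weak reading: every baker b with some shaped-loaf has at least one shaped-loaf l such that baked(b,l).
Per baker: b1:✓  b2:✓  b3:✓  b4:✓  b5:✓  b6:✓
Every baker in the restrictor has a witness.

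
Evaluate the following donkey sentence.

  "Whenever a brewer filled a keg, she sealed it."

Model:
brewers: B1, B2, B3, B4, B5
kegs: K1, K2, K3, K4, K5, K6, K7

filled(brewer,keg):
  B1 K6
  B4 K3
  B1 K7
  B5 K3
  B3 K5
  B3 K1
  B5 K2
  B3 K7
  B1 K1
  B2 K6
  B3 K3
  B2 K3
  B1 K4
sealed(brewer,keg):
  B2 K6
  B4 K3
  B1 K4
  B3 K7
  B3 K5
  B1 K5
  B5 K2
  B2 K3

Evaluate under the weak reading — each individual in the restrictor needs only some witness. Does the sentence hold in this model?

True

"it" takes "a keg" as antecedent — a donkey pronoun bound across the clause boundary.
Weak reading: every brewer b with some filled-keg has at least one filled-keg k such that sealed(b,k).
Per brewer: B1:✓  B2:✓  B3:✓  B4:✓  B5:✓
Every brewer in the restrictor has a witness.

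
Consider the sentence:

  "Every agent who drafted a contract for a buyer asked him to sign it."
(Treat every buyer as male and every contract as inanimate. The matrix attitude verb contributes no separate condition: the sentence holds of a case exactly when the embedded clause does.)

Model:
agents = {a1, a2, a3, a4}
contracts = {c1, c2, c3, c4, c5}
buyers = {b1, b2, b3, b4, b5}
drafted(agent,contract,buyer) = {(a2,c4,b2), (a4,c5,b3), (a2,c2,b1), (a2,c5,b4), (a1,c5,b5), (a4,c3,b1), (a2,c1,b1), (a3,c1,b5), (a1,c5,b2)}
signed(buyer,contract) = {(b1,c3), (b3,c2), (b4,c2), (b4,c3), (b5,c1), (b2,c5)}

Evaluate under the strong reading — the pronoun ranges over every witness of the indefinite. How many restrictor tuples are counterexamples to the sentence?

6

"him" takes "a buyer" as antecedent and "it" takes "a contract"; both are donkey pronouns co-varying with the restrictor.
Strong reading: for every (a,c,b) with drafted(a,c,b), signed(b,c).
Restrictor triples: (a1,c5,b2)→signed(b2,c5) ✓  (a1,c5,b5)→signed(b5,c5) ✗  (a2,c1,b1)→signed(b1,c1) ✗  (a2,c2,b1)→signed(b1,c2) ✗  (a2,c4,b2)→signed(b2,c4) ✗  (a2,c5,b4)→signed(b4,c5) ✗  (a3,c1,b5)→signed(b5,c1) ✓  (a4,c3,b1)→signed(b1,c3) ✓  (a4,c5,b3)→signed(b3,c5) ✗
Counterexamples (restrictor triples failing the scope): 6.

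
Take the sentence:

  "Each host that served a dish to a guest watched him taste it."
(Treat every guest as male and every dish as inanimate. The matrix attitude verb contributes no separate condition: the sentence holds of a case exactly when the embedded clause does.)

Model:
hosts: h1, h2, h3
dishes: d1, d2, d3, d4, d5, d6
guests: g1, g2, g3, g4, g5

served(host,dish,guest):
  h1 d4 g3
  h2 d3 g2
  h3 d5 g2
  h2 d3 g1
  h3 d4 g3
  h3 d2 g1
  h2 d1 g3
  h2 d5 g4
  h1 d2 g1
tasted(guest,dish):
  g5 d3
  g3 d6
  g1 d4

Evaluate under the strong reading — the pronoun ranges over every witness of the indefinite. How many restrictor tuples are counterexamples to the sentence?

"him" takes "a guest" as antecedent and "it" takes "a dish"; both are donkey pronouns co-varying with the restrictor.
Strong reading: for every (h,d,g) with served(h,d,g), tasted(g,d).
Restrictor triples: (h1,d2,g1)→tasted(g1,d2) ✗  (h1,d4,g3)→tasted(g3,d4) ✗  (h2,d1,g3)→tasted(g3,d1) ✗  (h2,d3,g1)→tasted(g1,d3) ✗  (h2,d3,g2)→tasted(g2,d3) ✗  (h2,d5,g4)→tasted(g4,d5) ✗  (h3,d2,g1)→tasted(g1,d2) ✗  (h3,d4,g3)→tasted(g3,d4) ✗  (h3,d5,g2)→tasted(g2,d5) ✗
Counterexamples (restrictor triples failing the scope): 9.

9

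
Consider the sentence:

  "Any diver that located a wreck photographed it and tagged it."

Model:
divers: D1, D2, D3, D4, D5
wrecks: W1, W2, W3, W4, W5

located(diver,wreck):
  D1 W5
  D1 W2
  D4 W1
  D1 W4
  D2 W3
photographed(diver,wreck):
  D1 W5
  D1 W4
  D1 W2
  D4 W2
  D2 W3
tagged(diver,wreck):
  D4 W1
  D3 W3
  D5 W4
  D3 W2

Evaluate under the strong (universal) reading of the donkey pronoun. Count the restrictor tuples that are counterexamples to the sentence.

"it" takes "a wreck" as antecedent — a donkey pronoun bound across the clause boundary.
Strong reading: for every (d,w) with located(d,w), photographed(d,w) ∧ tagged(d,w).
Restrictor pairs: (D1,W2) ✗  (D1,W4) ✗  (D1,W5) ✗  (D2,W3) ✗  (D4,W1) ✗
Counterexamples (restrictor pairs failing the scope): 5.

5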